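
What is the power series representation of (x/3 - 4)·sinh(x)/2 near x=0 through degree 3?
-x^3/3 + x^2/6 - 2·x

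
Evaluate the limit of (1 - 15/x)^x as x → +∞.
As x → +∞: this is the defining limit (1 - 15/x)^x → e^(-15).
Limit = e^(-15).

Final answer: e^(-15)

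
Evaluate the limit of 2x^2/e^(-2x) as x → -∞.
This is an ∞/∞ indeterminate form as x → -∞.
Compare growth rates of the dominant terms (exponentials ≫ polynomials ≫ logarithms), or apply L'Hôpital's rule; the quotient → 0.
Limit = 0.

Final answer: 0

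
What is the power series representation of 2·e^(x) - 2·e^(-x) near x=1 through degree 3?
(-2 + 2·e^(2))·e^(-1) + (2 + 2·e^(2))·e^(-1)·(x - 1) + (-1 + e^(2))·e^(-1)·(x - 1)^2 + (1 + e^(2))·e^(-1)·(x - 1)^3/3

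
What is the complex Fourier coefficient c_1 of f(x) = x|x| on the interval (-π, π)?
Compute the real Fourier coefficients first: a_1 = 0, b_1 = (-8 + 2·π^2)/π.
Then c_1 = (a_1 − i·b_1)/2 = -i·π + 4·i/π.

Final answer: -i·π + 4·i/π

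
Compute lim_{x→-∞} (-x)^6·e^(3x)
This is a 0·∞ indeterminate form at x → -∞.
Rewrite the product as (-x)^6 / e^(-3x) (an ∞/∞ form) and apply L'Hôpital, or use the standard hierarchy e^(3|x|) ≫ |(-x)^6| as x → -∞.
The indeterminate product → 0, so the limit = 0.

Final answer: 0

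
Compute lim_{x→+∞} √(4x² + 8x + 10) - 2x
As x → +∞: multiply by the conjugate to get (8x+10)/(√(4x²+8x+10)+2x); the denominator ~ 4x, so the limit is 8/4 = 2.
Limit = 2.

Final answer: 2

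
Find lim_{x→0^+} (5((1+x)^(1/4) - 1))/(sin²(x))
Both numerator and denominator → 0 as x → 0^+; this is a 0/0 indeterminate form.
Expand each to leading order near x = 0: numerator ~ 5·x/4, denominator ~ x^2.
The limit of the ratio is ∞.

Final answer: ∞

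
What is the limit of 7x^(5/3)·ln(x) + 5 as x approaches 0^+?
The product is a 0·∞ indeterminate form at x → 0⁺.
Rewrite the product as 7·ln(x) / x^(-5/3) and apply L'Hôpital, or use the standard hierarchy x^(-5/3) ≫ |ln x| as x → 0⁺.
The indeterminate product → 0, so the limit = 5.

Final answer: 5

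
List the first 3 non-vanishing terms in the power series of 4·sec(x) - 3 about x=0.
5·x^4/6 + 2·x^2 + 1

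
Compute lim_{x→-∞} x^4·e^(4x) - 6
The product is a 0·∞ indeterminate form at x → -∞.
Rewrite the product as x^4 / e^(-4x) (an ∞/∞ form) and apply L'Hôpital, or use the standard hierarchy e^(4|x|) ≫ |x^4| as x → -∞.
The indeterminate product → 0, so the limit = -6.

Final answer: -6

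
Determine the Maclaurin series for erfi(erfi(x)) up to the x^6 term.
x^5·(2/(5·π) + 32/(5·π^3) + 16/(3·π^2)) + x^3·(4/(3·π) + 16/(3·π^2)) + 4·x/π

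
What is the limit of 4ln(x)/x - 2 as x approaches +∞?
The quotient is an ∞/∞ indeterminate form as x → +∞.
The polynomial denominator x dominates the logarithmic numerator (any positive power of x ≫ ln(x) as x → ∞), so the quotient → 0.
Adding the constant: 0 - 2 = -2. Limit = -2.

Final answer: -2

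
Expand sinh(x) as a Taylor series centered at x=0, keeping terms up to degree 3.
x^3/6 + x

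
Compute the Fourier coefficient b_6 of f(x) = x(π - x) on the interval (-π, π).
b_6 = (1/π) ∫_{-π}^{π} f(x)·sin(6x) dx.
Evaluate the integral (use parity and integration by parts as needed): b_6 = -π/3.

Final answer: -π/3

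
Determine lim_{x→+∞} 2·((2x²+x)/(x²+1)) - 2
Evaluate the dominant behaviour as x → +∞; each term tends to a finite value or vanishes.
Limit = 2.

Final answer: 2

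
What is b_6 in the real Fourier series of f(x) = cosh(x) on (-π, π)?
b_6 = (1/π) ∫_{-π}^{π} f(x)·sin(6x) dx.
Evaluate the integral (use parity and integration by parts as needed): b_6 = 0.

Final answer: 0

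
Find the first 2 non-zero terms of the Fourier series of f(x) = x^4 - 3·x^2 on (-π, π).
(60 - 8·π^2)·cos(x) - π^2 + π^4/5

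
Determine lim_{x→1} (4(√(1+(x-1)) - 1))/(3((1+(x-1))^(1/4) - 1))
Both numerator and denominator → 0 as x → 1; this is a 0/0 indeterminate form.
Expand each to leading order near x = 1: numerator ~ 2·(x - 1), denominator ~ 3·(x - 1)/4.
The limit of the ratio is 8/3.

Final answer: 8/3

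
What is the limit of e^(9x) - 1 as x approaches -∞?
Evaluate the dominant behaviour as x → -∞; each term tends to a finite value or vanishes.
Limit = -1.

Final answer: -1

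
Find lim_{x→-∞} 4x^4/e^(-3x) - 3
The quotient is an ∞/∞ indeterminate form as x → -∞.
Compare growth rates of the dominant terms (exponentials ≫ polynomials ≫ logarithms), or apply L'Hôpital's rule; the quotient → 0.
Adding the constant: 0 - 3 = -3. Limit = -3.

Final answer: -3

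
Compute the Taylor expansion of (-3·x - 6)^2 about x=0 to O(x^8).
9·x^2 + 36·x + 36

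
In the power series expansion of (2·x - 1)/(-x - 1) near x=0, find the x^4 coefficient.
Expand to order 4: (2·x - 1)/(-x - 1) = 3·x^4 - 3·x^3 + 3·x^2 - 3·x + 1 + O(x^5).
The coefficient of x^4 is 3.

Final answer: 3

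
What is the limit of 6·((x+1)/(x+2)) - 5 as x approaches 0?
Direct substitution at x = 0 gives -2.

Final answer: -2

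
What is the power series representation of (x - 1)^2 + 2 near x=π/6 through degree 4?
-π/3 + π^2/36 + 3 + (-2 + π/3)·(x - π/6) + (x - π/6)^2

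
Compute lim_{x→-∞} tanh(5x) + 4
Evaluate the dominant behaviour as x → -∞; each term tends to a finite value or vanishes.
Limit = 3.

Final answer: 3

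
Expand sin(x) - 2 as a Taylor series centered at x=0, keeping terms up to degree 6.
x^5/120 - x^3/6 + x - 2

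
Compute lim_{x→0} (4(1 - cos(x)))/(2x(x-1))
Both numerator and denominator → 0 as x → 0; this is a 0/0 indeterminate form.
Expand each to leading order near x = 0: numerator ~ 2·x^2, denominator ~ -2·x.
The limit of the ratio is 0.

Final answer: 0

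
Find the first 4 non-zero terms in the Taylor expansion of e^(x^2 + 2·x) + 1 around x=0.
10·x^3/3 + 3·x^2 + 2·x + 2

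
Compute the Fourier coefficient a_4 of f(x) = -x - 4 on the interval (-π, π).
a_4 = (1/π) ∫_{-π}^{π} f(x)·cos(4x) dx.
Evaluate the integral (use parity and integration by parts as needed): a_4 = 0.

Final answer: 0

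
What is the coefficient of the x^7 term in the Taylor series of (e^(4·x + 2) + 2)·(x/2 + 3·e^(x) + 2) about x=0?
Expand to order 7: (e^(4·x + 2) + 2)·(x/2 + 3·e^(x) + 2) = x^7·(1/840 + 281479·e^(2)/5040) + x^6·(1/120 + 58139·e^(2)/720) + x^5·(1/20 + 4021·e^(2)/40) + x^4·(1/4 + 2515·e^(2)/24) + x^3·(1 + 527·e^(2)/6) + x^2·(3 + 111·e^(2)/2) + x·(7 + 47·e^(2)/2) + 10 + 5·e^(2) + O(x^8).
The coefficient of x^7 is 1/840 + 281479·e^(2)/5040.

Final answer: 1/840 + 281479·e^(2)/5040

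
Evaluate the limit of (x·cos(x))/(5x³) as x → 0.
Both numerator and denominator → 0 as x → 0; this is a 0/0 indeterminate form.
Expand each to leading order near x = 0: numerator ~ x, denominator ~ 5·x^3.
The limit of the ratio is ∞.

Final answer: ∞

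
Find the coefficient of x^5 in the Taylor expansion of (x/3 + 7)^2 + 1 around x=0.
Expand to order 5: (x/3 + 7)^2 + 1 = x^2/9 + 14·x/3 + 50 + O(x^6).
The coefficient of x^5 is 0.

Final answer: 0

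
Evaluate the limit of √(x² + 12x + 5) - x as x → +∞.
This is an ∞ − ∞ indeterminate form.
Multiply and divide by the conjugate √(x²+12x + 5) + x; the x² terms cancel, leaving (12x + 5)/(√(x²+12x + 5)+x) → 12/2 = 6.
Limit = 6.

Final answer: 6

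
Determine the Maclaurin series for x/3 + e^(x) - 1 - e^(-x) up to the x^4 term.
x^3/3 + 7·x/3 - 1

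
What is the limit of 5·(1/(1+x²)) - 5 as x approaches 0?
Direct substitution at x = 0 gives 0.

Final answer: 0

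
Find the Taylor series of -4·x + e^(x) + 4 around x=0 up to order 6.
x^6/720 + x^5/120 + x^4/24 + x^3/6 + x^2/2 - 3·x + 5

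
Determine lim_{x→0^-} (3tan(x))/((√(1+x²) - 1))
Both numerator and denominator → 0 as x → 0^-; this is a 0/0 indeterminate form.
Expand each to leading order near x = 0: numerator ~ 3·x, denominator ~ x^2/2.
The limit of the ratio is -∞.

Final answer: -∞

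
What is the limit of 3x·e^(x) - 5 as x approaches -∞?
The product is a 0·∞ indeterminate form at x → -∞.
Rewrite the product as 3x / e^(-x) (an ∞/∞ form) and apply L'Hôpital, or use the standard hierarchy e^(|x|) ≫ |x| as x → -∞.
The indeterminate product → 0, so the limit = -5.

Final answer: -5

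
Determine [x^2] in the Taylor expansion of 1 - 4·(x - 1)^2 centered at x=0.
Expand to order 2: 1 - 4·(x - 1)^2 = -4·x^2 + 8·x - 3 + O(x^3).
The coefficient of x^2 is -4.

Final answer: -4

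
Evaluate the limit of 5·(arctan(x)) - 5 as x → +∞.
Evaluate the dominant behaviour as x → +∞; each term tends to a finite value or vanishes.
Limit = -5 + 5·π/2.

Final answer: -5 + 5·π/2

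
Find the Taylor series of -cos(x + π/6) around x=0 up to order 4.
-√(3)·x^4/48 - x^3/12 + √(3)·x^2/4 + x/2 - √(3)/2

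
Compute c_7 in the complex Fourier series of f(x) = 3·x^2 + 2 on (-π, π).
Compute the real Fourier coefficients first: a_7 = -12/49, b_7 = 0.
Then c_7 = (a_7 − i·b_7)/2 = -6/49.

Final answer: -6/49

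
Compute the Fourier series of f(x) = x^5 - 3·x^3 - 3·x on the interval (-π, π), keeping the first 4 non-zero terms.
(-46·π^2 + 2·π^4 + 270)·sin(x) + (-π^4 - 9 + 8·π^2)·sin(2·x) + (-94·π^2/27 + 26/81 + 2·π^4/3)·sin(3·x) + (-π^4/2 + 45/64 + 17·π^2/8)·sin(4·x)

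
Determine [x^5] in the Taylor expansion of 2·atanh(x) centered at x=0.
Expand to order 5: 2·atanh(x) = 2·x^5/5 + 2·x^3/3 + 2·x + O(x^6).
The coefficient of x^5 is 2/5.

Final answer: 2/5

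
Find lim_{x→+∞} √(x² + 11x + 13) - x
This is an ∞ − ∞ indeterminate form.
Multiply and divide by the conjugate √(x²+11x + 13) + x; the x² terms cancel, leaving (11x + 13)/(√(x²+11x + 13)+x) → 11/2.
Limit = 11/2.

Final answer: 11/2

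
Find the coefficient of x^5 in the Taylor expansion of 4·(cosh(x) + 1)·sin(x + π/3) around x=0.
Expand to order 5: 4·(cosh(x) + 1)·sin(x + π/3) = -x^5/20 - √(3)·x^4/4 + x^3/3 - √(3)·x^2 + 4·x + 4·√(3) + O(x^6).
The coefficient of x^5 is -1/20.

Final answer: -1/20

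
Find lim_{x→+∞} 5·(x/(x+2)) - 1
Evaluate the dominant behaviour as x → +∞; each term tends to a finite value or vanishes.
Limit = 4.

Final answer: 4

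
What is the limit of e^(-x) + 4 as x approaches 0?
Direct substitution at x = 0 gives 5.

Final answer: 5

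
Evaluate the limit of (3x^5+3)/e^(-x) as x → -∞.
This is an ∞/∞ indeterminate form as x → -∞.
Compare growth rates of the dominant terms (exponentials ≫ polynomials ≫ logarithms), or apply L'Hôpital's rule; the quotient → 0.
Limit = 0.

Final answer: 0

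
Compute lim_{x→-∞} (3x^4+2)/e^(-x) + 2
The quotient is an ∞/∞ indeterminate form as x → -∞.
Compare growth rates of the dominant terms (exponentials ≫ polynomials ≫ logarithms), or apply L'Hôpital's rule; the quotient → 0.
Adding the constant: 0 + 2 = 2. Limit = 2.

Final answer: 2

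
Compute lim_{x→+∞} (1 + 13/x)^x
As x → +∞: this is the defining limit (1 + 13/x)^x → e^13.
Limit = e^(13).

Final answer: e^(13)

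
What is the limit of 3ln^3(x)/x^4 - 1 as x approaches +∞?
The quotient is an ∞/∞ indeterminate form as x → +∞.
The polynomial denominator x^4 dominates the logarithmic numerator (any positive power of x ≫ ln^3(x) as x → ∞), so the quotient → 0.
Adding the constant: 0 - 1 = -1. Limit = -1.

Final answer: -1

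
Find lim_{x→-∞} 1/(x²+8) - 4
Evaluate the dominant behaviour as x → -∞; each term tends to a finite value or vanishes.
Limit = -4.

Final answer: -4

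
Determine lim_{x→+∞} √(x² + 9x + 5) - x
This is an ∞ − ∞ indeterminate form.
Multiply and divide by the conjugate √(x²+9x + 5) + x; the x² terms cancel, leaving (9x + 5)/(√(x²+9x + 5)+x) → 9/2.
Limit = 9/2.

Final answer: 9/2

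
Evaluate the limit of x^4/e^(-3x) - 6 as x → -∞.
The quotient is an ∞/∞ indeterminate form as x → -∞.
Compare growth rates of the dominant terms (exponentials ≫ polynomials ≫ logarithms), or apply L'Hôpital's rule; the quotient → 0.
Adding the constant: 0 - 6 = -6. Limit = -6.

Final answer: -6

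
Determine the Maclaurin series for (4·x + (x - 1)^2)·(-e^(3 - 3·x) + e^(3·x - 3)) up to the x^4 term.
x^4·(135·e^(-3)/8 + 9·e^(3)/8) + x^3·(-3·e^(3)/2 + 33·e^(-3)/2) + x^2·(23·e^(-3)/2 + e^(3)/2) + x·(5·e^(-3) + e^(3)) - e^(3) + e^(-3)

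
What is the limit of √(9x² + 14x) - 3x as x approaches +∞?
As x → +∞: multiply by the conjugate to get (14x)/(√(9x²+14x)+3x); the denominator ~ 6x, so the limit is 14/6 = 7/3.
Limit = 7/3.

Final answer: 7/3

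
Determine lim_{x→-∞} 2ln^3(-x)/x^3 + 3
The quotient is an ∞/∞ indeterminate form as x → -∞.
Compare growth rates of the dominant terms (exponentials ≫ polynomials ≫ logarithms), or apply L'Hôpital's rule; the quotient → 0.
Adding the constant: 0 + 3 = 3. Limit = 3.

Final answer: 3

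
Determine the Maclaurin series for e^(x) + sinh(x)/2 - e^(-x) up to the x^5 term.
x^5/48 + 5·x^3/12 + 5·x/2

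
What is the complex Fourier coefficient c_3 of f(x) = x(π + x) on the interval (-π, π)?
Compute the real Fourier coefficients first: a_3 = -4/9, b_3 = 2·π/3.
Then c_3 = (a_3 − i·b_3)/2 = -2/9 - i·π/3.

Final answer: -2/9 - i·π/3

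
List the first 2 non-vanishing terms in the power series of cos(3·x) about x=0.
1 - 9·x^2/2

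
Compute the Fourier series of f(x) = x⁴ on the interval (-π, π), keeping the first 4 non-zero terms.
(48 - 8·π^2)·cos(x) + (-3 + 2·π^2)·cos(2·x) + (16/27 - 8·π^2/9)·cos(3·x) + π^4/5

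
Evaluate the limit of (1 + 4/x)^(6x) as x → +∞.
As x → +∞: write (1 + 4/x)^(6x) = ((1 + 4/x)^x)^6 → (e^4)^6 = e^24.
Limit = e^(24).

Final answer: e^(24)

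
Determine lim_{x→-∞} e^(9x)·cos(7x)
Evaluate the dominant behaviour as x → -∞; each term tends to a finite value or vanishes.
Limit = 0.

Final answer: 0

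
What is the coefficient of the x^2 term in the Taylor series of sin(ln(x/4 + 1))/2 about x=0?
Expand to order 2: sin(ln(x/4 + 1))/2 = -x^2/64 + x/8 + O(x^3).
The coefficient of x^2 is -1/64.

Final answer: -1/64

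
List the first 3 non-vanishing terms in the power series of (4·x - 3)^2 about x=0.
16·x^2 - 24·x + 9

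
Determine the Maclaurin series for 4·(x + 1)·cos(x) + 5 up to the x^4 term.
x^4/6 - 2·x^3 - 2·x^2 + 4·x + 9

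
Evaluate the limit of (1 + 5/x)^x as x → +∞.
As x → +∞: this is the defining limit (1 + 5/x)^x → e^5.
Limit = e^(5).

Final answer: e^(5)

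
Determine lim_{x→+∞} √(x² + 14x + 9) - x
This is an ∞ − ∞ indeterminate form.
Multiply and divide by the conjugate √(x²+14x + 9) + x; the x² terms cancel, leaving (14x + 9)/(√(x²+14x + 9)+x) → 14/2 = 7.
Limit = 7.

Final answer: 7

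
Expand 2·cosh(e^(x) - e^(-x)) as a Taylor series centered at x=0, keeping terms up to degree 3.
4·x^2 + 2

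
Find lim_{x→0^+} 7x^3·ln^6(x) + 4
The product is a 0·∞ indeterminate form at x → 0⁺.
Rewrite the product as 7·ln^6(x) / x^(-3) and apply L'Hôpital, or use the standard hierarchy x^(-3) ≫ |ln x|^6 as x → 0⁺.
The indeterminate product → 0, so the limit = 4.

Final answer: 4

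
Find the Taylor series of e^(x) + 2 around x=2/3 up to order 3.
e^(2/3) + 2 + e^(2/3)·(x - 2/3) + e^(2/3)·(x - 2/3)^2/2 + e^(2/3)·(x - 2/3)^3/6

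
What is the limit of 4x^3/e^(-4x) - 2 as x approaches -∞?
The quotient is an ∞/∞ indeterminate form as x → -∞.
Compare growth rates of the dominant terms (exponentials ≫ polynomials ≫ logarithms), or apply L'Hôpital's rule; the quotient → 0.
Adding the constant: 0 - 2 = -2. Limit = -2.

Final answer: -2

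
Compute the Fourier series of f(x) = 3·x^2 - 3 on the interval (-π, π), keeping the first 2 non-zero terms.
-12·cos(x) - 3 + π^2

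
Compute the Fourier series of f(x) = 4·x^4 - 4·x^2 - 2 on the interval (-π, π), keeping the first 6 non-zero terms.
(208 - 32·π^2)·cos(x) + (-16 + 8·π^2)·cos(2·x) + (112/27 - 32·π^2/9)·cos(3·x) + (-7/4 + 2·π^2)·cos(4·x) + (592/625 - 32·π^2/25)·cos(5·x) - 4·π^2/3 - 2 + 4·π^4/5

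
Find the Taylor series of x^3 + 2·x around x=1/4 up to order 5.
33/64 + 35·(x - 1/4)/16 + 3·(x - 1/4)^2/4 + (x - 1/4)^3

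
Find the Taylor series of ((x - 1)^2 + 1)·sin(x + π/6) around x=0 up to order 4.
x^4·(-5/24 + √(3)/6) + x^3·(1/2 + √(3)/3) - √(3)·x^2 + x·(-1 + √(3)) + 1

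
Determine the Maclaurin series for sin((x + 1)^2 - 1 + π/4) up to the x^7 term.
223·√(2)·x^7/630 + 127·√(2)·x^6/180 + 3·√(2)·x^5/10 - 11·√(2)·x^4/12 - 5·√(2)·x^3/3 - √(2)·x^2/2 + √(2)·x + √(2)/2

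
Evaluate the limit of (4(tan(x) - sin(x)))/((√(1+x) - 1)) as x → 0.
Both numerator and denominator → 0 as x → 0; this is a 0/0 indeterminate form.
Expand each to leading order near x = 0: numerator ~ 2·x^3, denominator ~ x/2.
The limit of the ratio is 0.

Final answer: 0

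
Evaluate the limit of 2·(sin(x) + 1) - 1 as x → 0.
Direct substitution at x = 0 gives 1.

Final answer: 1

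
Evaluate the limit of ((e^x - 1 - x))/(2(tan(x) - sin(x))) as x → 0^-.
Both numerator and denominator → 0 as x → 0^-; this is a 0/0 indeterminate form.
Expand each to leading order near x = 0: numerator ~ x^2/2, denominator ~ x^3.
The limit of the ratio is -∞.

Final answer: -∞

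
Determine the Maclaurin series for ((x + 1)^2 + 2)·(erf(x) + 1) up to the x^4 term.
-4·x^4/(3·√(π)) + x^2·(1 + 4/√(π)) + x·(2 + 6/√(π)) + 3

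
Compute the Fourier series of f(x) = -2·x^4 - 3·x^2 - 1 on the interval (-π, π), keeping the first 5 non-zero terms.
(-84 + 16·π^2)·cos(x) + (3 - 4·π^2)·cos(2·x) + (4/27 + 16·π^2/9)·cos(3·x) + (-π^2 - 3/8)·cos(4·x) - 2·π^4/5 - π^2 - 1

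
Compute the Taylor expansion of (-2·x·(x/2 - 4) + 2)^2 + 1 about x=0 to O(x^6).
x^4 - 16·x^3 + 60·x^2 + 32·x + 5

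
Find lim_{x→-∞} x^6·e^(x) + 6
The product is a 0·∞ indeterminate form at x → -∞.
Rewrite the product as x^6 / e^(-x) (an ∞/∞ form) and apply L'Hôpital, or use the standard hierarchy e^(|x|) ≫ |x^6| as x → -∞.
The indeterminate product → 0, so the limit = 6.

Final answer: 6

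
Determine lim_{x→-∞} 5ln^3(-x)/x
This is an ∞/∞ indeterminate form as x → -∞.
Compare growth rates of the dominant terms (exponentials ≫ polynomials ≫ logarithms), or apply L'Hôpital's rule; the quotient → 0.
Limit = 0.

Final answer: 0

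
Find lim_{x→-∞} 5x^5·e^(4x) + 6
The product is a 0·∞ indeterminate form at x → -∞.
Rewrite the product as 5x^5 / e^(-4x) (an ∞/∞ form) and apply L'Hôpital, or use the standard hierarchy e^(4|x|) ≫ |x^5| as x → -∞.
The indeterminate product → 0, so the limit = 6.

Final answer: 6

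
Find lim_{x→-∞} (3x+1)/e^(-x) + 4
The quotient is an ∞/∞ indeterminate form as x → -∞.
Compare growth rates of the dominant terms (exponentials ≫ polynomials ≫ logarithms), or apply L'Hôpital's rule; the quotient → 0.
Adding the constant: 0 + 4 = 4. Limit = 4.

Final answer: 4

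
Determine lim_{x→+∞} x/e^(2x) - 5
The quotient is an ∞/∞ indeterminate form as x → +∞.
The exponential denominator e^(2x) dominates the polynomial numerator (e^x ≫ x as x → ∞), so the quotient → 0.
Adding the constant: 0 - 5 = -5. Limit = -5.

Final answer: -5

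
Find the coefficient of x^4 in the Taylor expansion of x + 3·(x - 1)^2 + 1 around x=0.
Expand to order 4: x + 3·(x - 1)^2 + 1 = 3·x^2 - 5·x + 4 + O(x^5).
The coefficient of x^4 is 0.

Final answer: 0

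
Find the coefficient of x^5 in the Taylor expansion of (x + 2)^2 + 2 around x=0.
Expand to order 5: (x + 2)^2 + 2 = x^2 + 4·x + 6 + O(x^6).
The coefficient of x^5 is 0.

Final answer: 0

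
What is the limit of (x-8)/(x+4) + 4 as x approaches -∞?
Evaluate the dominant behaviour as x → -∞; each term tends to a finite value or vanishes.
Limit = 5.

Final answer: 5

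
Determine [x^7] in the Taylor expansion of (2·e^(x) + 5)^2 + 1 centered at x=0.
Expand to order 7: (2·e^(x) + 5)^2 + 1 = 19·x^7/180 + 23·x^6/60 + 37·x^5/30 + 7·x^4/2 + 26·x^3/3 + 18·x^2 + 28·x + 50 + O(x^8).
The coefficient of x^7 is 19/180.

Final answer: 19/180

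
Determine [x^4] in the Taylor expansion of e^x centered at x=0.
Expand to order 4: e^x = x^4/24 + x^3/6 + x^2/2 + x + 1 + O(x^5).
The coefficient of x^4 is 1/24.

Final answer: 1/24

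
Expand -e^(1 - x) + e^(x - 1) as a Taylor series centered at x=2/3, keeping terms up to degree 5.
(1 - e^(2/3))·e^(-1/3) + (1 + e^(2/3))·e^(-1/3)·(x - 2/3) + (1 - e^(2/3))·e^(-1/3)·(x - 2/3)^2/2 + (1 + e^(2/3))·e^(-1/3)·(x - 2/3)^3/6 + (1 - e^(2/3))·e^(-1/3)·(x - 2/3)^4/24 + (1 + e^(2/3))·e^(-1/3)·(x - 2/3)^5/120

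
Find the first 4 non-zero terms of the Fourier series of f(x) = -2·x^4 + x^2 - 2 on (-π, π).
(-100 + 16·π^2)·cos(x) + (7 - 4·π^2)·cos(2·x) + (-44/27 + 16·π^2/9)·cos(3·x) - 2·π^4/5 - 2 + π^2/3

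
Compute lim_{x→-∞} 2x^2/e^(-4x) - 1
The quotient is an ∞/∞ indeterminate form as x → -∞.
Compare growth rates of the dominant terms (exponentials ≫ polynomials ≫ logarithms), or apply L'Hôpital's rule; the quotient → 0.
Adding the constant: 0 - 1 = -1. Limit = -1.

Final answer: -1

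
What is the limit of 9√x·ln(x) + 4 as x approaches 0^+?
The product is a 0·∞ indeterminate form at x → 0⁺.
Rewrite the product as 9·ln(x) / x^(-1/2) and apply L'Hôpital, or use the standard hierarchy x^(-1/2) ≫ |ln x| as x → 0⁺.
The indeterminate product → 0, so the limit = 4.

Final answer: 4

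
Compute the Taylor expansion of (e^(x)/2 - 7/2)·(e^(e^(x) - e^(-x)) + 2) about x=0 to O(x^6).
-371·x^5/240 - 39·x^4/16 - 13·x^3/4 - 17·x^2/4 - 9·x/2 - 9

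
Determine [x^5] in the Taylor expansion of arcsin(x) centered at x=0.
Expand to order 5: arcsin(x) = 3·x^5/40 + x^3/6 + x + O(x^6).
The coefficient of x^5 is 3/40.

Final answer: 3/40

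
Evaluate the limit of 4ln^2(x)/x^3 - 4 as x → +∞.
The quotient is an ∞/∞ indeterminate form as x → +∞.
The polynomial denominator x^3 dominates the logarithmic numerator (any positive power of x ≫ ln^2(x) as x → ∞), so the quotient → 0.
Adding the constant: 0 - 4 = -4. Limit = -4.

Final answer: -4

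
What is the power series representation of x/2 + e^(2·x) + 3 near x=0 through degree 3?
4·x^3/3 + 2·x^2 + 5·x/2 + 4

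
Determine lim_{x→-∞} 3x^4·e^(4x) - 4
The product is a 0·∞ indeterminate form at x → -∞.
Rewrite the product as 3x^4 / e^(-4x) (an ∞/∞ form) and apply L'Hôpital, or use the standard hierarchy e^(4|x|) ≫ |x^4| as x → -∞.
The indeterminate product → 0, so the limit = -4.

Final answer: -4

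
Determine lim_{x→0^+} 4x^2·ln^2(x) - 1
The product is a 0·∞ indeterminate form at x → 0⁺.
Rewrite the product as 4·ln^2(x) / x^(-2) and apply L'Hôpital, or use the standard hierarchy x^(-2) ≫ |ln x|^2 as x → 0⁺.
The indeterminate product → 0, so the limit = -1.

Final answer: -1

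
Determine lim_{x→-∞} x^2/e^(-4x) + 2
The quotient is an ∞/∞ indeterminate form as x → -∞.
Compare growth rates of the dominant terms (exponentials ≫ polynomials ≫ logarithms), or apply L'Hôpital's rule; the quotient → 0.
Adding the constant: 0 + 2 = 2. Limit = 2.

Final answer: 2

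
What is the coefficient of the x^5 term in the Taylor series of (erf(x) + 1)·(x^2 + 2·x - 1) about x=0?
Expand to order 5: (erf(x) + 1)·(x^2 + 2·x - 1) = -13·x^5/(15·√(π)) - 4·x^4/(3·√(π)) + 8·x^3/(3·√(π)) + x^2·(1 + 4/√(π)) + x·(2 - 2/√(π)) - 1 + O(x^6).
The coefficient of x^5 is -13/(15·√(π)).

Final answer: -13/(15·√(π))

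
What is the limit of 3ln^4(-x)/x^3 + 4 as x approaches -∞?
The quotient is an ∞/∞ indeterminate form as x → -∞.
Compare growth rates of the dominant terms (exponentials ≫ polynomials ≫ logarithms), or apply L'Hôpital's rule; the quotient → 0.
Adding the constant: 0 + 4 = 4. Limit = 4.

Final answer: 4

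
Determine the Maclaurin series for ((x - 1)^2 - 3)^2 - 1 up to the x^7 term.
x^4 - 4·x^3 + 8·x + 3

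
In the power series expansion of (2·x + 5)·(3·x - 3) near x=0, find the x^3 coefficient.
Expand to order 3: (2·x + 5)·(3·x - 3) = 6·x^2 + 9·x - 15 + O(x^4).
The coefficient of x^3 is 0.

Final answer: 0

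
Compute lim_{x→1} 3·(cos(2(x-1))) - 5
Direct substitution at x = 1 gives -2.

Final answer: -2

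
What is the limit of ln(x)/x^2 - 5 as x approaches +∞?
The quotient is an ∞/∞ indeterminate form as x → +∞.
The polynomial denominator x^2 dominates the logarithmic numerator (any positive power of x ≫ ln(x) as x → ∞), so the quotient → 0.
Adding the constant: 0 - 5 = -5. Limit = -5.

Final answer: -5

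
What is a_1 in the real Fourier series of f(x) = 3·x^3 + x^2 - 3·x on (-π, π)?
a_1 = (1/π) ∫_{-π}^{π} f(x)·cos(1x) dx.
Evaluate the integral (use parity and integration by parts as needed): a_1 = -4.

Final answer: -4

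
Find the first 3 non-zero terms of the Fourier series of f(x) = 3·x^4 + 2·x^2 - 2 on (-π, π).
(136 - 24·π^2)·cos(x) + (-7 + 6·π^2)·cos(2·x) - 2 + 2·π^2/3 + 3·π^4/5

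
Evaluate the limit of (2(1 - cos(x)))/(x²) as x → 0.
Both numerator and denominator → 0 as x → 0; this is a 0/0 indeterminate form.
Expand each to leading order near x = 0: numerator ~ x^2, denominator ~ x^2.
The limit of the ratio is 1.

Final answer: 1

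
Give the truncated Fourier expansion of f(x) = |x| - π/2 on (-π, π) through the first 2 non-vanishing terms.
-4·cos(x)/π - 4·cos(3·x)/(9·π)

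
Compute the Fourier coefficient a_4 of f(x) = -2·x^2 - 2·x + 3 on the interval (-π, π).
a_4 = (1/π) ∫_{-π}^{π} f(x)·cos(4x) dx.
Evaluate the integral (use parity and integration by parts as needed): a_4 = -1/2.

Final answer: -1/2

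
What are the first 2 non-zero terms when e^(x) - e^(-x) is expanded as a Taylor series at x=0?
x^3/3 + 2·x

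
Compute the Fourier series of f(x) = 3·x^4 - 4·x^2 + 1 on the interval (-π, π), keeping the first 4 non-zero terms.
(160 - 24·π^2)·cos(x) + (-13 + 6·π^2)·cos(2·x) + (32/9 - 8·π^2/3)·cos(3·x) - 4·π^2/3 + 1 + 3·π^4/5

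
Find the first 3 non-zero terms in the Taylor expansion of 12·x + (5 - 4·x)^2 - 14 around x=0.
16·x^2 - 28·x + 11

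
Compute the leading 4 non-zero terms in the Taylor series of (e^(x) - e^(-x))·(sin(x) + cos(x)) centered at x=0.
-x^5/15 - 2·x^3/3 + 2·x^2 + 2·x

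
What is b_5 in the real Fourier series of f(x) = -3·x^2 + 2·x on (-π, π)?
b_5 = (1/π) ∫_{-π}^{π} f(x)·sin(5x) dx.
Evaluate the integral (use parity and integration by parts as needed): b_5 = 4/5.

Final answer: 4/5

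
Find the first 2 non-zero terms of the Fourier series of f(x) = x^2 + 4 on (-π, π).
-4·cos(x) + π^2/3 + 4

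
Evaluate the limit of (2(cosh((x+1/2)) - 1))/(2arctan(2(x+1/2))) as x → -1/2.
Both numerator and denominator → 0 as x → -1/2; this is a 0/0 indeterminate form.
Expand each to leading order near x = -1/2: numerator ~ (x + 1/2)^2, denominator ~ 4·(x + 1/2).
The limit of the ratio is 0.

Final answer: 0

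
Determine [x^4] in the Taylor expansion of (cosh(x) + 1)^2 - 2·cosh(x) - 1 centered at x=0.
Expand to order 4: (cosh(x) + 1)^2 - 2·cosh(x) - 1 = x^4/3 + x^2 + 1 + O(x^5).
The coefficient of x^4 is 1/3.

Final answer: 1/3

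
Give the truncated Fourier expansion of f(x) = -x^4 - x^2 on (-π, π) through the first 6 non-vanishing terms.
(-44 + 8·π^2)·cos(x) + (2 - 2·π^2)·cos(2·x) + (-4/27 + 8·π^2/9)·cos(3·x) + (-π^2/2 - 1/16)·cos(4·x) + (52/625 + 8·π^2/25)·cos(5·x) - π^4/5 - π^2/3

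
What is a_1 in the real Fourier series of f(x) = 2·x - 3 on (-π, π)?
a_1 = (1/π) ∫_{-π}^{π} f(x)·cos(1x) dx.
Evaluate the integral (use parity and integration by parts as needed): a_1 = 0.

Final answer: 0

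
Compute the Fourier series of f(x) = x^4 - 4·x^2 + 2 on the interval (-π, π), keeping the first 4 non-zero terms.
(64 - 8·π^2)·cos(x) + (-7 + 2·π^2)·cos(2·x) + (64/27 - 8·π^2/9)·cos(3·x) - 4·π^2/3 + 2 + π^4/5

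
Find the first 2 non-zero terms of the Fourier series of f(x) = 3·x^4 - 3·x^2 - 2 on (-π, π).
(156 - 24·π^2)·cos(x) - π^2 - 2 + 3·π^4/5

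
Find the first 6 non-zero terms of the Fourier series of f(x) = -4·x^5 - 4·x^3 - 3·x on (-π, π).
(-918 - 8·π^4 + 152·π^2)·sin(x) + (-16·π^2 + 27 + 4·π^4)·sin(2·x) + (-8·π^4/3 - 338/81 + 88·π^2/27)·sin(3·x) + (-π^2/2 + 27/16 + 2·π^4)·sin(4·x) + (-8·π^4/5 - 8·π^2/25 - 702/625)·sin(5·x) + (73/81 + 16·π^2/27 + 4·π^4/3)·sin(6·x)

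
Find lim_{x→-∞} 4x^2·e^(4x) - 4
The product is a 0·∞ indeterminate form at x → -∞.
Rewrite the product as 4x^2 / e^(-4x) (an ∞/∞ form) and apply L'Hôpital, or use the standard hierarchy e^(4|x|) ≫ |x^2| as x → -∞.
The indeterminate product → 0, so the limit = -4.

Final answer: -4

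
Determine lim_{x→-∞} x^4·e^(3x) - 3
The product is a 0·∞ indeterminate form at x → -∞.
Rewrite the product as x^4 / e^(-3x) (an ∞/∞ form) and apply L'Hôpital, or use the standard hierarchy e^(3|x|) ≫ |x^4| as x → -∞.
The indeterminate product → 0, so the limit = -3.

Final answer: -3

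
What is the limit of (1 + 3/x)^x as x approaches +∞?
As x → +∞: this is the defining limit (1 + 3/x)^x → e^3.
Limit = e^(3).

Final answer: e^(3)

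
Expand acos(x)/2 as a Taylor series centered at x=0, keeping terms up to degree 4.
-x^3/12 - x/2 + π/4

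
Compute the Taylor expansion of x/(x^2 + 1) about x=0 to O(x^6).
x^5 - x^3 + x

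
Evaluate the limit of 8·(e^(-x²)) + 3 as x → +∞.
Evaluate the dominant behaviour as x → +∞; each term tends to a finite value or vanishes.
Limit = 3.

Final answer: 3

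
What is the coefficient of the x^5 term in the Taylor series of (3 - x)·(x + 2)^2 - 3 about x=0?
Expand to order 5: (3 - x)·(x + 2)^2 - 3 = -x^3 - x^2 + 8·x + 9 + O(x^6).
The coefficient of x^5 is 0.

Final answer: 0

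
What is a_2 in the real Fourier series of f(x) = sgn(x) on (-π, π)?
a_2 = (1/π) ∫_{-π}^{π} f(x)·cos(2x) dx.
Evaluate the integral (use parity and integration by parts as needed): a_2 = 0.

Final answer: 0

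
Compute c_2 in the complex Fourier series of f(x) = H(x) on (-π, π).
Compute the real Fourier coefficients first: a_2 = 0, b_2 = 0.
Then c_2 = (a_2 − i·b_2)/2 = 0.

Final answer: 0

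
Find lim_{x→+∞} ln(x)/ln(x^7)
This is an ∞/∞ indeterminate form as x → +∞.
Write ln(x^7) = 7·ln(x), reducing the quotient to 1/7.
Limit = 1/7.

Final answer: 1/7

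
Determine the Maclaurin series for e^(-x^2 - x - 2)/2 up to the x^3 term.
5·x^3·e^(-2)/12 - x^2·e^(-2)/4 - x·e^(-2)/2 + e^(-2)/2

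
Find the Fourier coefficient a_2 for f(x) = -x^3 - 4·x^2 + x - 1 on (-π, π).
a_2 = (1/π) ∫_{-π}^{π} f(x)·cos(2x) dx.
Evaluate the integral (use parity and integration by parts as needed): a_2 = -4.

Final answer: -4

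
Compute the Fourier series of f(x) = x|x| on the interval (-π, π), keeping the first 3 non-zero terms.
(-8 + 2·π^2)·sin(x)/π - π·sin(2·x) + (-8 + 18·π^2)·sin(3·x)/(27·π)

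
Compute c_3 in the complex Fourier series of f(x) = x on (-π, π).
Compute the real Fourier coefficients first: a_3 = 0, b_3 = 2/3.
Then c_3 = (a_3 − i·b_3)/2 = -i/3.

Final answer: -i/3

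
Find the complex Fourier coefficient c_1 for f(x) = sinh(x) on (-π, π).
Compute the real Fourier coefficients first: a_1 = 0, b_1 = sinh(π)/π.
Then c_1 = (a_1 − i·b_1)/2 = -i·sinh(π)/(2·π).

Final answer: -i·sinh(π)/(2·π)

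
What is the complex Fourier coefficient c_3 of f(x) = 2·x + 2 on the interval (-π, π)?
Compute the real Fourier coefficients first: a_3 = 0, b_3 = 4/3.
Then c_3 = (a_3 − i·b_3)/2 = -2·i/3.

Final answer: -2·i/3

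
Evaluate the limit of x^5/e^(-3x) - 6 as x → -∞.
The quotient is an ∞/∞ indeterminate form as x → -∞.
Compare growth rates of the dominant terms (exponentials ≫ polynomials ≫ logarithms), or apply L'Hôpital's rule; the quotient → 0.
Adding the constant: 0 - 6 = -6. Limit = -6.

Final answer: -6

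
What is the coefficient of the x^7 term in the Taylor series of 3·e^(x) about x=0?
Expand to order 7: 3·e^(x) = x^7/1680 + x^6/240 + x^5/40 + x^4/8 + x^3/2 + 3·x^2/2 + 3·x + 3 + O(x^8).
The coefficient of x^7 is 1/1680.

Final answer: 1/1680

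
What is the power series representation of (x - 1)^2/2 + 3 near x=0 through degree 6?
x^2/2 - x + 7/2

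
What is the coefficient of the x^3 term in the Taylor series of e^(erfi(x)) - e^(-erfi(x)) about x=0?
Expand to order 3: e^(erfi(x)) - e^(-erfi(x)) = x^3·(8/(3·π^(3/2)) + 4/(3·√(π))) + 4·x/√(π) + O(x^4).
The coefficient of x^3 is 8/(3·π^(3/2)) + 4/(3·√(π)).

Final answer: 8/(3·π^(3/2)) + 4/(3·√(π))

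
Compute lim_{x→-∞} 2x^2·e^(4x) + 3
The product is a 0·∞ indeterminate form at x → -∞.
Rewrite the product as 2x^2 / e^(-4x) (an ∞/∞ form) and apply L'Hôpital, or use the standard hierarchy e^(4|x|) ≫ |x^2| as x → -∞.
The indeterminate product → 0, so the limit = 3.

Final answer: 3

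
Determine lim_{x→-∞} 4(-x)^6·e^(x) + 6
The product is a 0·∞ indeterminate form at x → -∞.
Rewrite the product as 4(-x)^6 / e^(-x) (an ∞/∞ form) and apply L'Hôpital, or use the standard hierarchy e^(|x|) ≫ |(-x)^6| as x → -∞.
The indeterminate product → 0, so the limit = 6.

Final answer: 6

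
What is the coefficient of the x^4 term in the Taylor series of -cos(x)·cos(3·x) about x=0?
Expand to order 4: -cos(x)·cos(3·x) = -17·x^4/3 + 5·x^2 - 1 + O(x^5).
The coefficient of x^4 is -17/3.

Final answer: -17/3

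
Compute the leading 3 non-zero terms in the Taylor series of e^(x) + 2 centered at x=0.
x^2/2 + x + 3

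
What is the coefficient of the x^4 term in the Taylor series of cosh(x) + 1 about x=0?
Expand to order 4: cosh(x) + 1 = x^4/24 + x^2/2 + 2 + O(x^5).
The coefficient of x^4 is 1/24.

Final answer: 1/24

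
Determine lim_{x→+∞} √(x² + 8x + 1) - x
This is an ∞ − ∞ indeterminate form.
Multiply and divide by the conjugate √(x²+8x + 1) + x; the x² terms cancel, leaving (8x + 1)/(√(x²+8x + 1)+x) → 8/2 = 4.
Limit = 4.

Final answer: 4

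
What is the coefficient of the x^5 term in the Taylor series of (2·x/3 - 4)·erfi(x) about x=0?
Expand to order 5: (2·x/3 - 4)·erfi(x) = -4·x^5/(5·√(π)) + 4·x^4/(9·√(π)) - 8·x^3/(3·√(π)) + 4·x^2/(3·√(π)) - 8·x/√(π) + O(x^6).
The coefficient of x^5 is -4/(5·√(π)).

Final answer: -4/(5·√(π))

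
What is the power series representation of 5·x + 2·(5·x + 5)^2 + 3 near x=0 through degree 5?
50·x^2 + 105·x + 53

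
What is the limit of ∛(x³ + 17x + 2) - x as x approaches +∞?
This is an ∞ − ∞ indeterminate form.
Multiply by (A² + AB + B²)/(A² + AB + B²) where A = ∛(x³+17x + 2), B = x to use A³ − B³ = (A−B)(A²+AB+B²); the x³ terms cancel, leaving (17x + 2)/(A²+AB+B²) with denominator ~ 3x², so the limit is 0.
Limit = 0.

Final answer: 0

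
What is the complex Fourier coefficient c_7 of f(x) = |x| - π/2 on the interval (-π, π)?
Compute the real Fourier coefficients first: a_7 = -4/(49·π), b_7 = 0.
Then c_7 = (a_7 − i·b_7)/2 = -2/(49·π).

Final answer: -2/(49·π)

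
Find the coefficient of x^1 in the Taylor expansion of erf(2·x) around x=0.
Expand to order 1: erf(2·x) = 4·x/√(π) + O(x^2).
The coefficient of x^1 is 4/√(π).

Final answer: 4/√(π)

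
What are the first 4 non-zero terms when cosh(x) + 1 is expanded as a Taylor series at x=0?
x^6/720 + x^4/24 + x^2/2 + 2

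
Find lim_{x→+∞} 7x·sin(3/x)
As x → +∞: let u = 3/x → 0⁺; then 7·x·sin(3/x) = 7·3·sin(u)/u → 7·3·1 = 21.
Limit = 21.

Final answer: 21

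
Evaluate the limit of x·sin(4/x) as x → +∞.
As x → +∞: let u = 4/x → 0⁺; then x·sin(4/x) = 4·sin(u)/u → 4·1 = 4.
Limit = 4.

Final answer: 4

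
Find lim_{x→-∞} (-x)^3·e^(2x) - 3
The product is a 0·∞ indeterminate form at x → -∞.
Rewrite the product as (-x)^3 / e^(-2x) (an ∞/∞ form) and apply L'Hôpital, or use the standard hierarchy e^(2|x|) ≫ |(-x)^3| as x → -∞.
The indeterminate product → 0, so the limit = -3.

Final answer: -3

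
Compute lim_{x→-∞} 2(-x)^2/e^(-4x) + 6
The quotient is an ∞/∞ indeterminate form as x → -∞.
Compare growth rates of the dominant terms (exponentials ≫ polynomials ≫ logarithms), or apply L'Hôpital's rule; the quotient → 0.
Adding the constant: 0 + 6 = 6. Limit = 6.

Final answer: 6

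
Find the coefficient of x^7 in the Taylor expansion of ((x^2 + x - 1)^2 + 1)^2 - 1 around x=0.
Expand to order 7: ((x^2 + x - 1)^2 + 1)^2 - 1 = 4·x^7 + 2·x^6 - 8·x^5 - 3·x^4 + 12·x^3 - 8·x + 3 + O(x^8).
The coefficient of x^7 is 4.

Final answer: 4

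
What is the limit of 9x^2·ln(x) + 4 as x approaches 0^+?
The product is a 0·∞ indeterminate form at x → 0⁺.
Rewrite the product as 9·ln(x) / x^(-2) and apply L'Hôpital, or use the standard hierarchy x^(-2) ≫ |ln x| as x → 0⁺.
The indeterminate product → 0, so the limit = 4.

Final answer: 4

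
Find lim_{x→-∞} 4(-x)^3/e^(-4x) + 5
The quotient is an ∞/∞ indeterminate form as x → -∞.
Compare growth rates of the dominant terms (exponentials ≫ polynomials ≫ logarithms), or apply L'Hôpital's rule; the quotient → 0.
Adding the constant: 0 + 5 = 5. Limit = 5.

Final answer: 5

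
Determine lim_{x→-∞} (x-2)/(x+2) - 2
Evaluate the dominant behaviour as x → -∞; each term tends to a finite value or vanishes.
Limit = -1.

Final answer: -1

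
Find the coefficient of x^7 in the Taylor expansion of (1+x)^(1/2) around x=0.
Expand to order 7: (1+x)^(1/2) = 33·x^7/2048 - 21·x^6/1024 + 7·x^5/256 - 5·x^4/128 + x^3/16 - x^2/8 + x/2 + 1 + O(x^8).
The coefficient of x^7 is 33/2048.

Final answer: 33/2048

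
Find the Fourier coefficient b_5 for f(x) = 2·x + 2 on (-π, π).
b_5 = (1/π) ∫_{-π}^{π} f(x)·sin(5x) dx.
Evaluate the integral (use parity and integration by parts as needed): b_5 = 4/5.

Final answer: 4/5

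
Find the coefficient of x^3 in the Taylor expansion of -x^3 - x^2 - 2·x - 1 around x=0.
Expand to order 3: -x^3 - x^2 - 2·x - 1 = -x^3 - x^2 - 2·x - 1 + O(x^4).
The coefficient of x^3 is -1.

Final answer: -1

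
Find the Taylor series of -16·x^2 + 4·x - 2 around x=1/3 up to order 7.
-22/9 - 20·(x - 1/3)/3 - 16·(x - 1/3)^2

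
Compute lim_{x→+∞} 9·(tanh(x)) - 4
Evaluate the dominant behaviour as x → +∞; each term tends to a finite value or vanishes.
Limit = 5.

Final answer: 5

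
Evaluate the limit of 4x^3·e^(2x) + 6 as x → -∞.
The product is a 0·∞ indeterminate form at x → -∞.
Rewrite the product as 4x^3 / e^(-2x) (an ∞/∞ form) and apply L'Hôpital, or use the standard hierarchy e^(2|x|) ≫ |x^3| as x → -∞.
The indeterminate product → 0, so the limit = 6.

Final answer: 6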